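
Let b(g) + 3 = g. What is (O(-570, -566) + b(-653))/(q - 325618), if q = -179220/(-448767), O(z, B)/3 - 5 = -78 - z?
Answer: -124906815/48708811262 ≈ -0.0025644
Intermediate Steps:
O(z, B) = -219 - 3*z (O(z, B) = 15 + 3*(-78 - z) = 15 + (-234 - 3*z) = -219 - 3*z)
q = 59740/149589 (q = -179220*(-1/448767) = 59740/149589 ≈ 0.39936)
b(g) = -3 + g
(O(-570, -566) + b(-653))/(q - 325618) = ((-219 - 3*(-570)) + (-3 - 653))/(59740/149589 - 325618) = ((-219 + 1710) - 656)/(-48708811262/149589) = (1491 - 656)*(-149589/48708811262) = 835*(-149589/48708811262) = -124906815/48708811262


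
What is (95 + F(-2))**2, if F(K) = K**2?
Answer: 9801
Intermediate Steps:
(95 + F(-2))**2 = (95 + (-2)**2)**2 = (95 + 4)**2 = 99**2 = 9801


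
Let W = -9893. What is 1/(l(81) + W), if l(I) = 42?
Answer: -1/9851 ≈ -0.00010151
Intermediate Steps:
1/(l(81) + W) = 1/(42 - 9893) = 1/(-9851) = -1/9851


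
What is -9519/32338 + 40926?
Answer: 69655551/1702 ≈ 40926.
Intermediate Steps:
-9519/32338 + 40926 = -9519*1/32338 + 40926 = -501/1702 + 40926 = 69655551/1702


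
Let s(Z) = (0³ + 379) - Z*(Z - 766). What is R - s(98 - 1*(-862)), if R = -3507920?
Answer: -3322059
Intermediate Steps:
s(Z) = 379 - Z*(-766 + Z) (s(Z) = (0 + 379) - Z*(-766 + Z) = 379 - Z*(-766 + Z))
R - s(98 - 1*(-862)) = -3507920 - (379 - (98 - 1*(-862))² + 766*(98 - 1*(-862))) = -3507920 - (379 - (98 + 862)² + 766*(98 + 862)) = -3507920 - (379 - 1*960² + 766*960) = -3507920 - (379 - 1*921600 + 735360) = -3507920 - (379 - 921600 + 735360) = -3507920 - 1*(-185861) = -3507920 + 185861 = -3322059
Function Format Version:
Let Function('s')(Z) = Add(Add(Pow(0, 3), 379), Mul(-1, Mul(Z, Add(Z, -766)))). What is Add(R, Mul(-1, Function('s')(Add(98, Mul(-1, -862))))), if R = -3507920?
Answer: -3322059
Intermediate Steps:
Function('s')(Z) = Add(379, Mul(-1, Z, Add(-766, Z))) (Function('s')(Z) = Add(Add(0, 379), Mul(-1, Mul(Z, Add(-766, Z)))) = Add(379, Mul(-1, Z, Add(-766, Z))))
Add(R, Mul(-1, Function('s')(Add(98, Mul(-1, -862))))) = Add(-3507920, Mul(-1, Add(379, Mul(-1, Pow(Add(98, Mul(-1, -862)), 2)), Mul(766, Add(98, Mul(-1, -862)))))) = Add(-3507920, Mul(-1, Add(379, Mul(-1, Pow(Add(98, 862), 2)), Mul(766, Add(98, 862))))) = Add(-3507920, Mul(-1, Add(379, Mul(-1, Pow(960, 2)), Mul(766, 960)))) = Add(-3507920, Mul(-1, Add(379, Mul(-1, 921600), 735360))) = Add(-3507920, Mul(-1, Add(379, -921600, 735360))) = Add(-3507920, Mul(-1, -185861)) = Add(-3507920, 185861) = -3322059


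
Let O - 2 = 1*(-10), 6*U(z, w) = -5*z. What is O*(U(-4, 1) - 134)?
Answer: 3136/3 ≈ 1045.3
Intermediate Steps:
U(z, w) = -5*z/6 (U(z, w) = (-5*z)/6 = -5*z/6)
O = -8 (O = 2 + 1*(-10) = 2 - 10 = -8)
O*(U(-4, 1) - 134) = -8*(-⅚*(-4) - 134) = -8*(10/3 - 134) = -8*(-392/3) = 3136/3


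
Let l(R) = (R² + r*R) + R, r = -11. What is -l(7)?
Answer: 21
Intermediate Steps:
l(R) = R² - 10*R (l(R) = (R² - 11*R) + R = R² - 10*R)
-l(7) = -7*(-10 + 7) = -7*(-3) = -1*(-21) = 21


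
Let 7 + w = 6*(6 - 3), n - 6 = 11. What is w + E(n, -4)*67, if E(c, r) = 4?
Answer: 279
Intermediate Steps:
n = 17 (n = 6 + 11 = 17)
w = 11 (w = -7 + 6*(6 - 3) = -7 + 6*3 = -7 + 18 = 11)
w + E(n, -4)*67 = 11 + 4*67 = 11 + 268 = 279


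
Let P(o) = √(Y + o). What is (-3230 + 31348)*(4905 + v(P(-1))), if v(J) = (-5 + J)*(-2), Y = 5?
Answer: 138087498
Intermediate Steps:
P(o) = √(5 + o)
v(J) = 10 - 2*J
(-3230 + 31348)*(4905 + v(P(-1))) = (-3230 + 31348)*(4905 + (10 - 2*√(5 - 1))) = 28118*(4905 + (10 - 2*√4)) = 28118*(4905 + (10 - 2*2)) = 28118*(4905 + (10 - 4)) = 28118*(4905 + 6) = 28118*4911 = 138087498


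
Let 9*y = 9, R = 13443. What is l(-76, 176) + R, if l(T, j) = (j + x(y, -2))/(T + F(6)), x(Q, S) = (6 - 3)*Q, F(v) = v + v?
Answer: 860173/64 ≈ 13440.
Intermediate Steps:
F(v) = 2*v
y = 1 (y = (⅑)*9 = 1)
x(Q, S) = 3*Q
l(T, j) = (3 + j)/(12 + T) (l(T, j) = (j + 3*1)/(T + 2*6) = (j + 3)/(T + 12) = (3 + j)/(12 + T))
l(-76, 176) + R = (3 + 176)/(12 - 76) + 13443 = 179/(-64) + 13443 = -1/64*179 + 13443 = -179/64 + 13443 = 860173/64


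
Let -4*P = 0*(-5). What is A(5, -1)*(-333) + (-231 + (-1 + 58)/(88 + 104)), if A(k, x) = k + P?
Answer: -121325/64 ≈ -1895.7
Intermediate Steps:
P = 0 (P = -0*(-5) = -1/4*0 = 0)
A(k, x) = k (A(k, x) = k + 0 = k)
A(5, -1)*(-333) + (-231 + (-1 + 58)/(88 + 104)) = 5*(-333) + (-231 + (-1 + 58)/(88 + 104)) = -1665 + (-231 + 57/192) = -1665 + (-231 + 57*(1/192)) = -1665 + (-231 + 19/64) = -1665 - 14765/64 = -121325/64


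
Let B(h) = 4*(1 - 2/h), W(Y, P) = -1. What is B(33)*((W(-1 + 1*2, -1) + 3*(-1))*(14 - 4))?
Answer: -4960/33 ≈ -150.30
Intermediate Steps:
B(h) = 4 - 8/h
B(33)*((W(-1 + 1*2, -1) + 3*(-1))*(14 - 4)) = (4 - 8/33)*((-1 + 3*(-1))*(14 - 4)) = (4 - 8*1/33)*((-1 - 3)*10) = (4 - 8/33)*(-4*10) = (124/33)*(-40) = -4960/33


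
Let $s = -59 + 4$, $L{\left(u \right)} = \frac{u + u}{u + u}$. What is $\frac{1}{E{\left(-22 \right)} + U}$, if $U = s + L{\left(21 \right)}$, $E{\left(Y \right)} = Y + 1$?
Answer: $- \frac{1}{75} \approx -0.013333$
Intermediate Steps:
$L{\left(u \right)} = 1$ ($L{\left(u \right)} = \frac{2 u}{2 u} = 2 u \frac{1}{2 u} = 1$)
$s = -55$
$E{\left(Y \right)} = 1 + Y$
$U = -54$ ($U = -55 + 1 = -54$)
$\frac{1}{E{\left(-22 \right)} + U} = \frac{1}{\left(1 - 22\right) - 54} = \frac{1}{-21 - 54} = \frac{1}{-75} = - \frac{1}{75}$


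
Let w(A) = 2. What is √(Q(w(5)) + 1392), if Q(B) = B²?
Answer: 2*√349 ≈ 37.363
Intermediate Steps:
√(Q(w(5)) + 1392) = √(2² + 1392) = √(4 + 1392) = √1396 = 2*√349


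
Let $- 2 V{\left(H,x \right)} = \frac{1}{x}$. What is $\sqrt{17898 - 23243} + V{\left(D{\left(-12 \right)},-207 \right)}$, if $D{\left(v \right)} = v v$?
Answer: $\frac{1}{414} + i \sqrt{5345} \approx 0.0024155 + 73.109 i$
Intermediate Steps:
$D{\left(v \right)} = v^{2}$
$V{\left(H,x \right)} = - \frac{1}{2 x}$
$\sqrt{17898 - 23243} + V{\left(D{\left(-12 \right)},-207 \right)} = \sqrt{17898 - 23243} - \frac{1}{2 \left(-207\right)} = \sqrt{-5345} - - \frac{1}{414} = i \sqrt{5345} + \frac{1}{414} = \frac{1}{414} + i \sqrt{5345}$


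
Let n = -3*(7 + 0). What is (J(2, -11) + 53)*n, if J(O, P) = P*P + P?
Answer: -3423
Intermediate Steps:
J(O, P) = P + P² (J(O, P) = P² + P = P + P²)
n = -21 (n = -3*7 = -21)
(J(2, -11) + 53)*n = (-11*(1 - 11) + 53)*(-21) = (-11*(-10) + 53)*(-21) = (110 + 53)*(-21) = 163*(-21) = -3423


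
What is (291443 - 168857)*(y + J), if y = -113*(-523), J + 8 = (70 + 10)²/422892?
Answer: 255276330556766/35241 ≈ 7.2437e+9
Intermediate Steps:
J = -844184/105723 (J = -8 + (70 + 10)²/422892 = -8 + 80²*(1/422892) = -8 + 6400*(1/422892) = -8 + 1600/105723 = -844184/105723 ≈ -7.9849)
y = 59099
(291443 - 168857)*(y + J) = (291443 - 168857)*(59099 - 844184/105723) = 122586*(6247279393/105723) = 255276330556766/35241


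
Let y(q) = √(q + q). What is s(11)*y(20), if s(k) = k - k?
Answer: 0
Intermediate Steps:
s(k) = 0
y(q) = √2*√q (y(q) = √(2*q) = √2*√q)
s(11)*y(20) = 0*(√2*√20) = 0*(√2*(2*√5)) = 0*(2*√10) = 0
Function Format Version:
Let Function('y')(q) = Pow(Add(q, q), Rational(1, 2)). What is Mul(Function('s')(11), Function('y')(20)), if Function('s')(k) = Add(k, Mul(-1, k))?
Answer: 0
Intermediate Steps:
Function('s')(k) = 0
Function('y')(q) = Mul(Pow(2, Rational(1, 2)), Pow(q, Rational(1, 2))) (Function('y')(q) = Pow(Mul(2, q), Rational(1, 2)) = Mul(Pow(2, Rational(1, 2)), Pow(q, Rational(1, 2))))
Mul(Function('s')(11), Function('y')(20)) = Mul(0, Mul(Pow(2, Rational(1, 2)), Pow(20, Rational(1, 2)))) = Mul(0, Mul(Pow(2, Rational(1, 2)), Mul(2, Pow(5, Rational(1, 2))))) = Mul(0, Mul(2, Pow(10, Rational(1, 2)))) = 0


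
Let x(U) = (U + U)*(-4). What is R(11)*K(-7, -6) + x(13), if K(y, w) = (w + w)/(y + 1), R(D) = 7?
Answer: -90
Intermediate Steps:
K(y, w) = 2*w/(1 + y) (K(y, w) = (2*w)/(1 + y) = 2*w/(1 + y))
x(U) = -8*U (x(U) = (2*U)*(-4) = -8*U)
R(11)*K(-7, -6) + x(13) = 7*(2*(-6)/(1 - 7)) - 8*13 = 7*(2*(-6)/(-6)) - 104 = 7*(2*(-6)*(-⅙)) - 104 = 7*2 - 104 = 14 - 104 = -90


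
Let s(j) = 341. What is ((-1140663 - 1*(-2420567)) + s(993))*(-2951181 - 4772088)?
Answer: -9887676520905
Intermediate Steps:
((-1140663 - 1*(-2420567)) + s(993))*(-2951181 - 4772088) = ((-1140663 - 1*(-2420567)) + 341)*(-2951181 - 4772088) = ((-1140663 + 2420567) + 341)*(-7723269) = (1279904 + 341)*(-7723269) = 1280245*(-7723269) = -9887676520905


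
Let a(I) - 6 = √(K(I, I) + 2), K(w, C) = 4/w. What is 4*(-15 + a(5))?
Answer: -36 + 4*√70/5 ≈ -29.307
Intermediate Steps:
a(I) = 6 + √(2 + 4/I) (a(I) = 6 + √(4/I + 2) = 6 + √(2 + 4/I))
4*(-15 + a(5)) = 4*(-15 + (6 + √2*√((2 + 5)/5))) = 4*(-15 + (6 + √2*√((⅕)*7))) = 4*(-15 + (6 + √2*√(7/5))) = 4*(-15 + (6 + √2*(√35/5))) = 4*(-15 + (6 + √70/5)) = 4*(-9 + √70/5) = -36 + 4*√70/5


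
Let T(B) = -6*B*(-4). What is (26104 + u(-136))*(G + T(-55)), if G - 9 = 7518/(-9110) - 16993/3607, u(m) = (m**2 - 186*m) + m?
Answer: -301789308910976/3285977 ≈ -9.1842e+7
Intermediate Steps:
u(m) = m**2 - 185*m
T(B) = 24*B
G = 56907137/16429885 (G = 9 + (7518/(-9110) - 16993/3607) = 9 + (7518*(-1/9110) - 16993*1/3607) = 9 + (-3759/4555 - 16993/3607) = 9 - 90961828/16429885 = 56907137/16429885 ≈ 3.4636)
(26104 + u(-136))*(G + T(-55)) = (26104 - 136*(-185 - 136))*(56907137/16429885 + 24*(-55)) = (26104 - 136*(-321))*(56907137/16429885 - 1320) = (26104 + 43656)*(-21630541063/16429885) = 69760*(-21630541063/16429885) = -301789308910976/3285977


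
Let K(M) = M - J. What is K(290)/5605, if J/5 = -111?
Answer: 169/1121 ≈ 0.15076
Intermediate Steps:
J = -555 (J = 5*(-111) = -555)
K(M) = 555 + M (K(M) = M - 1*(-555) = M + 555 = 555 + M)
K(290)/5605 = (555 + 290)/5605 = 845*(1/5605) = 169/1121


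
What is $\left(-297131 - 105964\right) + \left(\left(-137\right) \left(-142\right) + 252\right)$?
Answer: $-383389$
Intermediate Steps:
$\left(-297131 - 105964\right) + \left(\left(-137\right) \left(-142\right) + 252\right) = -403095 + \left(19454 + 252\right) = -403095 + 19706 = -383389$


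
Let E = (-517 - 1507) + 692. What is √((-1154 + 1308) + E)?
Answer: I*√1178 ≈ 34.322*I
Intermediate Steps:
E = -1332 (E = -2024 + 692 = -1332)
√((-1154 + 1308) + E) = √((-1154 + 1308) - 1332) = √(154 - 1332) = √(-1178) = I*√1178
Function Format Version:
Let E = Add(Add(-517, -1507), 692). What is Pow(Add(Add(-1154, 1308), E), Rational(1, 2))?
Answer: Mul(I, Pow(1178, Rational(1, 2))) ≈ Mul(34.322, I)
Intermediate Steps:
E = -1332 (E = Add(-2024, 692) = -1332)
Pow(Add(Add(-1154, 1308), E), Rational(1, 2)) = Pow(Add(Add(-1154, 1308), -1332), Rational(1, 2)) = Pow(Add(154, -1332), Rational(1, 2)) = Pow(-1178, Rational(1, 2)) = Mul(I, Pow(1178, Rational(1, 2)))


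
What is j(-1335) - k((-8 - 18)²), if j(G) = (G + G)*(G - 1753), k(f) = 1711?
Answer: 8243249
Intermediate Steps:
j(G) = 2*G*(-1753 + G) (j(G) = (2*G)*(-1753 + G) = 2*G*(-1753 + G))
j(-1335) - k((-8 - 18)²) = 2*(-1335)*(-1753 - 1335) - 1*1711 = 2*(-1335)*(-3088) - 1711 = 8244960 - 1711 = 8243249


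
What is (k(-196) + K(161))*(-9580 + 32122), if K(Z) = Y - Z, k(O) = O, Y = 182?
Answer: -3944850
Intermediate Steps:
K(Z) = 182 - Z
(k(-196) + K(161))*(-9580 + 32122) = (-196 + (182 - 1*161))*(-9580 + 32122) = (-196 + (182 - 161))*22542 = (-196 + 21)*22542 = -175*22542 = -3944850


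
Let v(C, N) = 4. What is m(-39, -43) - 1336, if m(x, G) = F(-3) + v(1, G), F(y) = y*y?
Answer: -1323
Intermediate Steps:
F(y) = y²
m(x, G) = 13 (m(x, G) = (-3)² + 4 = 9 + 4 = 13)
m(-39, -43) - 1336 = 13 - 1336 = -1323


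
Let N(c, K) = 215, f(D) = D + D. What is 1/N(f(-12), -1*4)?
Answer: 1/215 ≈ 0.0046512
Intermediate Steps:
f(D) = 2*D
1/N(f(-12), -1*4) = 1/215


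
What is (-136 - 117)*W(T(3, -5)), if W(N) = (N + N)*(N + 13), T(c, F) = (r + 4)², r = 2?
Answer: -892584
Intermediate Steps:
T(c, F) = 36 (T(c, F) = (2 + 4)² = 6² = 36)
W(N) = 2*N*(13 + N) (W(N) = (2*N)*(13 + N) = 2*N*(13 + N))
(-136 - 117)*W(T(3, -5)) = (-136 - 117)*(2*36*(13 + 36)) = -506*36*49 = -253*3528 = -892584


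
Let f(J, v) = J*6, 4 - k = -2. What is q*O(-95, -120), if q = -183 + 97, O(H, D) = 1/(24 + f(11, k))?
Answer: -43/45 ≈ -0.95556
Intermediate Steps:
k = 6 (k = 4 - 1*(-2) = 4 + 2 = 6)
f(J, v) = 6*J
O(H, D) = 1/90 (O(H, D) = 1/(24 + 6*11) = 1/(24 + 66) = 1/90)
q = -86
q*O(-95, -120) = -86*1/90 = -43/45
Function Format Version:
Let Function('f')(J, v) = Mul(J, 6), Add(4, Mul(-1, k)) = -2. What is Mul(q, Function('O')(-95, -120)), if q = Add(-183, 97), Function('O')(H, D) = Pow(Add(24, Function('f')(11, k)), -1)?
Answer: Rational(-43, 45) ≈ -0.95556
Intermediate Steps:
k = 6 (k = Add(4, Mul(-1, -2)) = Add(4, 2) = 6)
Function('f')(J, v) = Mul(6, J)
Function('O')(H, D) = Rational(1, 90) (Function('O')(H, D) = Pow(Add(24, Mul(6, 11)), -1) = Pow(Add(24, 66), -1) = Pow(90, -1) = Rational(1, 90))
q = -86
Mul(q, Function('O')(-95, -120)) = Mul(-86, Rational(1, 90)) = Rational(-43, 45)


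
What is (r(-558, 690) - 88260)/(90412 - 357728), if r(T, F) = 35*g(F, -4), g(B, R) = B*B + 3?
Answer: -16575345/267316 ≈ -62.007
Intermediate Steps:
g(B, R) = 3 + B**2 (g(B, R) = B**2 + 3 = 3 + B**2)
r(T, F) = 105 + 35*F**2 (r(T, F) = 35*(3 + F**2) = 105 + 35*F**2)
(r(-558, 690) - 88260)/(90412 - 357728) = ((105 + 35*690**2) - 88260)/(90412 - 357728) = ((105 + 35*476100) - 88260)/(-267316) = ((105 + 16663500) - 88260)*(-1/267316) = (16663605 - 88260)*(-1/267316) = 16575345*(-1/267316) = -16575345/267316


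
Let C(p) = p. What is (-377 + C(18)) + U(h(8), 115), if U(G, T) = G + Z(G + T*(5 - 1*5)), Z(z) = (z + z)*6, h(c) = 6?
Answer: -281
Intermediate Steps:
Z(z) = 12*z (Z(z) = (2*z)*6 = 12*z)
U(G, T) = 13*G (U(G, T) = G + 12*(G + T*(5 - 1*5)) = G + 12*(G + T*(5 - 5)) = G + 12*(G + T*0) = G + 12*(G + 0) = G + 12*G = 13*G)
(-377 + C(18)) + U(h(8), 115) = (-377 + 18) + 13*6 = -359 + 78 = -281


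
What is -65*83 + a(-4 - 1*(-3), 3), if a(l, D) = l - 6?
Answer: -5402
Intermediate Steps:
a(l, D) = -6 + l
-65*83 + a(-4 - 1*(-3), 3) = -65*83 + (-6 + (-4 - 1*(-3))) = -5395 + (-6 + (-4 + 3)) = -5395 + (-6 - 1) = -5395 - 7 = -5402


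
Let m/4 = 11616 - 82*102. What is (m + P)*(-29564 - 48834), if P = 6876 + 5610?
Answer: -1998678612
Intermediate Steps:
m = 13008 (m = 4*(11616 - 82*102) = 4*(11616 - 1*8364) = 4*(11616 - 8364) = 4*3252 = 13008)
P = 12486
(m + P)*(-29564 - 48834) = (13008 + 12486)*(-29564 - 48834) = 25494*(-78398) = -1998678612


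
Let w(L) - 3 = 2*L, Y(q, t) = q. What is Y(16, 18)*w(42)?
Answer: 1392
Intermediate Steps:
w(L) = 3 + 2*L
Y(16, 18)*w(42) = 16*(3 + 2*42) = 16*(3 + 84) = 16*87 = 1392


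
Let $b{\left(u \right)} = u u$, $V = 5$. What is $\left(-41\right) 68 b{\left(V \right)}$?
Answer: $-69700$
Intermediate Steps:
$b{\left(u \right)} = u^{2}$
$\left(-41\right) 68 b{\left(V \right)} = \left(-41\right) 68 \cdot 5^{2} = \left(-2788\right) 25 = -69700$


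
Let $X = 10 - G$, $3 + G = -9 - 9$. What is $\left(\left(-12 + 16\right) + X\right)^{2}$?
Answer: $1225$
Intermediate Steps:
$G = -21$ ($G = -3 - 18 = -21$)
$X = 31$ ($X = 10 - -21 = 10 + 21 = 31$)
$\left(\left(-12 + 16\right) + X\right)^{2} = \left(\left(-12 + 16\right) + 31\right)^{2} = \left(4 + 31\right)^{2} = 35^{2} = 1225$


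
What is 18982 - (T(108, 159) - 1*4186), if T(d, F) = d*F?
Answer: 5996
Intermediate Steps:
T(d, F) = F*d
18982 - (T(108, 159) - 1*4186) = 18982 - (159*108 - 1*4186) = 18982 - (17172 - 4186) = 18982 - 1*12986 = 18982 - 12986 = 5996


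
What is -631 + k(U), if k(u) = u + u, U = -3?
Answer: -637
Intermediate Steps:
k(u) = 2*u
-631 + k(U) = -631 + 2*(-3) = -631 - 6 = -637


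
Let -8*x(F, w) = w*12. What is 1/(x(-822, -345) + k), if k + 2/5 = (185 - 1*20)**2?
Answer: 10/277421 ≈ 3.6046e-5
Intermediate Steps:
k = 136123/5 (k = -2/5 + (185 - 1*20)**2 = -2/5 + (185 - 20)**2 = -2/5 + 165**2 = -2/5 + 27225 = 136123/5 ≈ 27225.)
x(F, w) = -3*w/2 (x(F, w) = -w*12/8 = -3*w/2)
1/(x(-822, -345) + k) = 1/(-3/2*(-345) + 136123/5) = 1/(1035/2 + 136123/5) = 1/(277421/10) = 10/277421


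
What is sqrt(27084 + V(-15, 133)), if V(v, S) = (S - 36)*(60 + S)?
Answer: sqrt(45805) ≈ 214.02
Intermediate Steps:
V(v, S) = (-36 + S)*(60 + S)
sqrt(27084 + V(-15, 133)) = sqrt(27084 + (-2160 + 133**2 + 24*133)) = sqrt(27084 + (-2160 + 17689 + 3192)) = sqrt(27084 + 18721) = sqrt(45805)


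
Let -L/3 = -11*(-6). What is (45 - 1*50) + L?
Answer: -203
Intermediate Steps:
L = -198 (L = -(-33)*(-6) = -3*66 = -198)
(45 - 1*50) + L = (45 - 1*50) - 198 = (45 - 50) - 198 = -5 - 198 = -203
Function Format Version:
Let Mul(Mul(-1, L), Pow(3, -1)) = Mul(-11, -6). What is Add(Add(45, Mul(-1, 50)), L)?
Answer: -203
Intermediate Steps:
L = -198 (L = Mul(-3, Mul(-11, -6)) = Mul(-3, 66) = -198)
Add(Add(45, Mul(-1, 50)), L) = Add(Add(45, Mul(-1, 50)), -198) = Add(Add(45, -50), -198) = Add(-5, -198) = -203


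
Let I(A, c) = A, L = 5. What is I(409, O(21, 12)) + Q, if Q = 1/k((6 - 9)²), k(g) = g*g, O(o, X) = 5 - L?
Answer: 33130/81 ≈ 409.01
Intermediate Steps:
O(o, X) = 0 (O(o, X) = 5 - 1*5 = 5 - 5 = 0)
k(g) = g²
Q = 1/81 (Q = 1/(((6 - 9)²)²) = 1/(((-3)²)²) = 1/(9²) = 1/81 ≈ 0.012346)
I(409, O(21, 12)) + Q = 409 + 1/81 = 33130/81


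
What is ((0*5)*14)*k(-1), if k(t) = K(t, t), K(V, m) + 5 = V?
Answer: 0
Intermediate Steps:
K(V, m) = -5 + V
k(t) = -5 + t
((0*5)*14)*k(-1) = ((0*5)*14)*(-5 - 1) = (0*14)*(-6) = 0*(-6) = 0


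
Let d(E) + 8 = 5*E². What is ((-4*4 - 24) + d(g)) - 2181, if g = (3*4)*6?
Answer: 23691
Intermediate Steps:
g = 72 (g = 12*6 = 72)
d(E) = -8 + 5*E²
((-4*4 - 24) + d(g)) - 2181 = ((-4*4 - 24) + (-8 + 5*72²)) - 2181 = ((-16 - 24) + (-8 + 5*5184)) - 2181 = (-40 + (-8 + 25920)) - 2181 = (-40 + 25912) - 2181 = 25872 - 2181 = 23691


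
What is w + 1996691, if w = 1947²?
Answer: 5787500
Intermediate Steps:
w = 3790809
w + 1996691 = 3790809 + 1996691 = 5787500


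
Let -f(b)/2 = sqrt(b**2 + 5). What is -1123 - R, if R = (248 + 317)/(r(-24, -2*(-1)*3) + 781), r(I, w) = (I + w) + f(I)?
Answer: -18617058/16567 - 226*sqrt(581)/115969 ≈ -1123.8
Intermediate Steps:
f(b) = -2*sqrt(5 + b**2) (f(b) = -2*sqrt(b**2 + 5) = -2*sqrt(5 + b**2))
r(I, w) = I + w - 2*sqrt(5 + I**2) (r(I, w) = (I + w) - 2*sqrt(5 + I**2) = I + w - 2*sqrt(5 + I**2))
R = 565/(763 - 2*sqrt(581)) (R = (248 + 317)/((-24 - 2*(-1)*3 - 2*sqrt(5 + (-24)**2)) + 781) = 565/((-24 + 2*3 - 2*sqrt(5 + 576)) + 781) = 565/((-24 + 6 - 2*sqrt(581)) + 781) = 565/((-18 - 2*sqrt(581)) + 781) = 565/(763 - 2*sqrt(581)) ≈ 0.79044)
-1123 - R = -1123 - (12317/16567 + 226*sqrt(581)/115969) = -1123 + (-12317/16567 - 226*sqrt(581)/115969) = -18617058/16567 - 226*sqrt(581)/115969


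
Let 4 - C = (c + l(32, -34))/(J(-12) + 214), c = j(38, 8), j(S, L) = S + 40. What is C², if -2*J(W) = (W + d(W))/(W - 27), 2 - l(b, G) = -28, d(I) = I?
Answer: 2617924/214369 ≈ 12.212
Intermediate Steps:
l(b, G) = 30 (l(b, G) = 2 - 1*(-28) = 2 + 28 = 30)
j(S, L) = 40 + S
c = 78 (c = 40 + 38 = 78)
J(W) = -W/(-27 + W) (J(W) = -(W + W)/(2*(W - 27)) = -2*W/(2*(-27 + W)) = -W/(-27 + W))
C = 1618/463 (C = 4 - (78 + 30)/(-1*(-12)/(-27 - 12) + 214) = 4 - 108/(-1*(-12)/(-39) + 214) = 4 - 108/(-1*(-12)*(-1/39) + 214) = 4 - 108/(-4/13 + 214) = 4 - 108/2778/13 = 4 - 108*13/2778 = 4 - 1*234/463 = 4 - 234/463 = 1618/463 ≈ 3.4946)
C² = (1618/463)² = 2617924/214369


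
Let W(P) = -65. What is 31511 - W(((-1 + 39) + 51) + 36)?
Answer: 31576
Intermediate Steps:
31511 - W(((-1 + 39) + 51) + 36) = 31511 - 1*(-65) = 31511 + 65 = 31576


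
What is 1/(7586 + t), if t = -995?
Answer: 1/6591 ≈ 0.00015172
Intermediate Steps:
1/(7586 + t) = 1/(7586 - 995) = 1/6591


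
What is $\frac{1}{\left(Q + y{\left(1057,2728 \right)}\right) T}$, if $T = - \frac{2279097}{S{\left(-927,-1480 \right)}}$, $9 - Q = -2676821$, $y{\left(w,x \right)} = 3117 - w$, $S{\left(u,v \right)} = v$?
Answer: $\frac{148}{610545016233} \approx 2.4241 \cdot 10^{-10}$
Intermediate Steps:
$Q = 2676830$ ($Q = 9 - -2676821 = 9 + 2676821 = 2676830$)
$T = \frac{2279097}{1480}$ ($T = - \frac{2279097}{-1480} = \left(-2279097\right) \left(- \frac{1}{1480}\right) = \frac{2279097}{1480} \approx 1539.9$)
$\frac{1}{\left(Q + y{\left(1057,2728 \right)}\right) T} = \frac{1}{\left(2676830 + \left(3117 - 1057\right)\right) \frac{2279097}{1480}} = \frac{1}{2676830 + \left(3117 - 1057\right)} \frac{1480}{2279097} = \frac{1}{2676830 + 2060} \cdot \frac{1480}{2279097} = \frac{1}{2678890} \cdot \frac{1480}{2279097} = \frac{148}{610545016233}$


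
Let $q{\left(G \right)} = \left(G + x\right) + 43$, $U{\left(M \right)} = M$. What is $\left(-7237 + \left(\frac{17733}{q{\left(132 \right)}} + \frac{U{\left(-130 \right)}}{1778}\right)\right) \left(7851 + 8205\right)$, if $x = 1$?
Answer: $- \frac{2240969579397}{19558} \approx -1.1458 \cdot 10^{8}$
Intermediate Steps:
$q{\left(G \right)} = 44 + G$ ($q{\left(G \right)} = \left(G + 1\right) + 43 = \left(1 + G\right) + 43 = 44 + G$)
$\left(-7237 + \left(\frac{17733}{q{\left(132 \right)}} + \frac{U{\left(-130 \right)}}{1778}\right)\right) \left(7851 + 8205\right) = \left(-7237 + \left(\frac{17733}{44 + 132} - \frac{130}{1778}\right)\right) \left(7851 + 8205\right) = \left(-7237 + \left(\frac{17733}{176} - \frac{65}{889}\right)\right) 16056 = \left(-7237 + \frac{15753197}{156464}\right) 16056 = \left(- \frac{1116576771}{156464}\right) 16056 = - \frac{2240969579397}{19558}$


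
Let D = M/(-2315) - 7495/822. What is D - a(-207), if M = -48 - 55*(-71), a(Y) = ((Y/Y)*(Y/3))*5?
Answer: 635989471/1902930 ≈ 334.22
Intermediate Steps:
a(Y) = 5*Y/3 (a(Y) = (1*(Y*(1/3)))*5 = (1*(Y/3))*5 = (Y/3)*5 = 5*Y/3)
M = 3857 (M = -48 + 3905 = 3857)
D = -20521379/1902930 (D = 3857/(-2315) - 7495/822 = 3857*(-1/2315) - 7495*1/822 = -3857/2315 - 7495/822 = -20521379/1902930 ≈ -10.784)
D - a(-207) = -20521379/1902930 - 5*(-207)/3 = -20521379/1902930 - 1*(-345) = -20521379/1902930 + 345 = 635989471/1902930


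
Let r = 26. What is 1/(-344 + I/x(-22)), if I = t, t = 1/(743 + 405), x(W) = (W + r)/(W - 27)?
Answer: -656/225671 ≈ -0.0029069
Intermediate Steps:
x(W) = (26 + W)/(-27 + W) (x(W) = (W + 26)/(W - 27) = (26 + W)/(-27 + W))
t = 1/1148 ≈ 0.00087108
I = 1/1148 ≈ 0.00087108
1/(-344 + I/x(-22)) = 1/(-344 + 1/(1148*(((26 - 22)/(-27 - 22))))) = 1/(-344 + 1/(1148*((4/(-49))))) = 1/(-344 + 1/(1148*((-1/49*4)))) = 1/(-344 + 1/(1148*(-4/49))) = 1/(-344 + (1/1148)*(-49/4)) = 1/(-344 - 7/656) = 1/(-225671/656) = -656/225671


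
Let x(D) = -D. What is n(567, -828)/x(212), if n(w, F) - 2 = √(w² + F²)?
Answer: -1/106 - 9*√12433/212 ≈ -4.7431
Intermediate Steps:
n(w, F) = 2 + √(F² + w²) (n(w, F) = 2 + √(w² + F²) = 2 + √(F² + w²))
n(567, -828)/x(212) = (2 + √((-828)² + 567²))/((-1*212)) = (2 + √(685584 + 321489))/(-212) = (2 + √1007073)*(-1/212) = (2 + 9*√12433)*(-1/212) = -1/106 - 9*√12433/212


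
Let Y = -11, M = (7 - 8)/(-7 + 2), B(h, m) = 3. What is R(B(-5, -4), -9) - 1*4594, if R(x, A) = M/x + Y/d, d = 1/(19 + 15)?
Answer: -74519/15 ≈ -4967.9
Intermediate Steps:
d = 1/34 ≈ 0.029412
M = ⅕ (M = -1/(-5) = -1*(-⅕) = ⅕ ≈ 0.20000)
R(x, A) = -374 + 1/(5*x) (R(x, A) = 1/(5*x) - 11/1/34 = 1/(5*x) - 11*34 = 1/(5*x) - 374 = -374 + 1/(5*x))
R(B(-5, -4), -9) - 1*4594 = (-374 + (⅕)/3) - 1*4594 = (-374 + (⅕)*(⅓)) - 4594 = (-374 + 1/15) - 4594 = -5609/15 - 4594 = -74519/15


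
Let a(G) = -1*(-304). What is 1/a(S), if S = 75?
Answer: 1/304 ≈ 0.0032895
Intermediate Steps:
a(G) = 304
1/a(S) = 1/304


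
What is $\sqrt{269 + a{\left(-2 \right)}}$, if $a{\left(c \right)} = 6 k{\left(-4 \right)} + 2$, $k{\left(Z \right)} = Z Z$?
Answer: $\sqrt{367} \approx 19.157$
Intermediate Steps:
$k{\left(Z \right)} = Z^{2}$
$a{\left(c \right)} = 98$ ($a{\left(c \right)} = 6 \left(-4\right)^{2} + 2 = 6 \cdot 16 + 2 = 96 + 2 = 98$)
$\sqrt{269 + a{\left(-2 \right)}} = \sqrt{269 + 98} = \sqrt{367}$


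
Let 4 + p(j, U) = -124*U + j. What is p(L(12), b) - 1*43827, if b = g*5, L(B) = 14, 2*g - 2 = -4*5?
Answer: -38237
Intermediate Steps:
g = -9 (g = 1 + (-4*5)/2 = 1 + (½)*(-20) = 1 - 10 = -9)
b = -45 (b = -9*5 = -45)
p(j, U) = -4 + j - 124*U (p(j, U) = -4 + (-124*U + j) = -4 + (j - 124*U) = -4 + j - 124*U)
p(L(12), b) - 1*43827 = (-4 + 14 - 124*(-45)) - 1*43827 = (-4 + 14 + 5580) - 43827 = 5590 - 43827 = -38237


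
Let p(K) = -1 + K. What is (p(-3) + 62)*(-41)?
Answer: -2378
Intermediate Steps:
(p(-3) + 62)*(-41) = ((-1 - 3) + 62)*(-41) = (-4 + 62)*(-41) = 58*(-41) = -2378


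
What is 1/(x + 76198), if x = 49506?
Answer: 1/125704 ≈ 7.9552e-6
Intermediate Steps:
1/(x + 76198) = 1/(49506 + 76198) = 1/125704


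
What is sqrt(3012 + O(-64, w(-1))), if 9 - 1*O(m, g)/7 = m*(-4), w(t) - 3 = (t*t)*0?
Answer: sqrt(1283) ≈ 35.819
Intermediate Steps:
w(t) = 3 (w(t) = 3 + (t*t)*0 = 3 + t**2*0 = 3 + 0 = 3)
O(m, g) = 63 + 28*m (O(m, g) = 63 - 7*m*(-4) = 63 - (-28)*m = 63 + 28*m)
sqrt(3012 + O(-64, w(-1))) = sqrt(3012 + (63 + 28*(-64))) = sqrt(3012 + (63 - 1792)) = sqrt(3012 - 1729) = sqrt(1283)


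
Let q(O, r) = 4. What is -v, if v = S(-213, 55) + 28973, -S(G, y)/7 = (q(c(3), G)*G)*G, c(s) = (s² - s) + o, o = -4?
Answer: 1241359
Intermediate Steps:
c(s) = -4 + s² - s (c(s) = (s² - s) - 4 = -4 + s² - s)
S(G, y) = -28*G² (S(G, y) = -7*4*G*G = -28*G²)
v = -1241359 (v = -28*(-213)² + 28973 = -28*45369 + 28973 = -1270332 + 28973 = -1241359)
-v = -1*(-1241359) = 1241359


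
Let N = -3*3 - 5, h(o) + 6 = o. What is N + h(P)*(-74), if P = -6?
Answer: 874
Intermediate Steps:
h(o) = -6 + o
N = -14 (N = -9 - 5 = -14)
N + h(P)*(-74) = -14 + (-6 - 6)*(-74) = -14 - 12*(-74) = -14 + 888 = 874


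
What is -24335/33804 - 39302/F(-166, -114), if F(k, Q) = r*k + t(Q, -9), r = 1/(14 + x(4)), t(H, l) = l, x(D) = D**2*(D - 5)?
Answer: -665182799/1250748 ≈ -531.83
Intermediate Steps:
x(D) = D**2*(-5 + D)
r = -1/2 (r = 1/(14 + 4**2*(-5 + 4)) = 1/(14 + 16*(-1)) = 1/(14 - 16) = 1/(-2) = -1/2 ≈ -0.50000)
F(k, Q) = -9 - k/2 (F(k, Q) = -k/2 - 9 = -9 - k/2)
-24335/33804 - 39302/F(-166, -114) = -24335/33804 - 39302/(-9 - 1/2*(-166)) = -24335*1/33804 - 39302/(-9 + 83) = -24335/33804 - 39302/74 = -24335/33804 - 39302*1/74 = -24335/33804 - 19651/37 = -665182799/1250748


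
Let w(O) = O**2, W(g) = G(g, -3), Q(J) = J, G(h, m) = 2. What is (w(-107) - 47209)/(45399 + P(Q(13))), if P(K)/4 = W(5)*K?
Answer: -35760/45503 ≈ -0.78588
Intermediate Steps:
W(g) = 2
P(K) = 8*K (P(K) = 4*(2*K) = 8*K)
(w(-107) - 47209)/(45399 + P(Q(13))) = ((-107)**2 - 47209)/(45399 + 8*13) = (11449 - 47209)/(45399 + 104) = -35760/45503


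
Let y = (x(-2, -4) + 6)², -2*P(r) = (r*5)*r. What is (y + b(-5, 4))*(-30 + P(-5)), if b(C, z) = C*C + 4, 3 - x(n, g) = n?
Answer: -13875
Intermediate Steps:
x(n, g) = 3 - n
P(r) = -5*r²/2 (P(r) = -r*5*r/2 = -5*r*r/2 = -5*r²/2)
b(C, z) = 4 + C² (b(C, z) = C² + 4 = 4 + C²)
y = 121 (y = ((3 - 1*(-2)) + 6)² = ((3 + 2) + 6)² = (5 + 6)² = 11² = 121)
(y + b(-5, 4))*(-30 + P(-5)) = (121 + (4 + (-5)²))*(-30 - 5/2*(-5)²) = (121 + (4 + 25))*(-30 - 5/2*25) = (121 + 29)*(-30 - 125/2) = 150*(-185/2) = -13875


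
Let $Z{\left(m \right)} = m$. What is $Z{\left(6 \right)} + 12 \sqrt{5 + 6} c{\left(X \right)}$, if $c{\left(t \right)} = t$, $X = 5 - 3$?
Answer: $6 + 24 \sqrt{11} \approx 85.599$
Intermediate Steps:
$X = 2$ ($X = 5 - 3 = 2$)
$Z{\left(6 \right)} + 12 \sqrt{5 + 6} c{\left(X \right)} = 6 + 12 \sqrt{5 + 6} \cdot 2 = 6 + 12 \sqrt{11} \cdot 2 = 6 + 24 \sqrt{11}$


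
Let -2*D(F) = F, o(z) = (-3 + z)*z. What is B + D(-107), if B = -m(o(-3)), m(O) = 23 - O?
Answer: 97/2 ≈ 48.500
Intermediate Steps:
o(z) = z*(-3 + z)
D(F) = -F/2
B = -5 (B = -(23 - (-3)*(-3 - 3)) = -(23 - (-3)*(-6)) = -(23 - 1*18) = -(23 - 18) = -1*5 = -5)
B + D(-107) = -5 - 1/2*(-107) = -5 + 107/2 = 97/2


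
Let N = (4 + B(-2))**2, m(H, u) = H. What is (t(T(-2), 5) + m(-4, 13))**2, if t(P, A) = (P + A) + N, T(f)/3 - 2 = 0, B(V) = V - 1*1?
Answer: 64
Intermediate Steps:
B(V) = -1 + V (B(V) = V - 1 = -1 + V)
T(f) = 6 (T(f) = 6 + 3*0 = 6 + 0 = 6)
N = 1 (N = (4 + (-1 - 2))**2 = (4 - 3)**2 = 1**2 = 1)
t(P, A) = 1 + A + P (t(P, A) = (P + A) + 1 = (A + P) + 1 = 1 + A + P)
(t(T(-2), 5) + m(-4, 13))**2 = ((1 + 5 + 6) - 4)**2 = (12 - 4)**2 = 8**2 = 64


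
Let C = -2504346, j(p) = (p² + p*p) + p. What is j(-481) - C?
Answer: 2966587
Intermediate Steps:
j(p) = p + 2*p² (j(p) = (p² + p²) + p = 2*p² + p = p + 2*p²)
j(-481) - C = -481*(1 + 2*(-481)) - 1*(-2504346) = -481*(1 - 962) + 2504346 = -481*(-961) + 2504346 = 462241 + 2504346 = 2966587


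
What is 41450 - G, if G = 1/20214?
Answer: 837870299/20214 ≈ 41450.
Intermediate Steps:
G = 1/20214 ≈ 4.9471e-5
41450 - G = 41450 - 1*1/20214 = 41450 - 1/20214 = 837870299/20214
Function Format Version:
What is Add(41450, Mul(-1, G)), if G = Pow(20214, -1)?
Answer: Rational(837870299, 20214) ≈ 41450.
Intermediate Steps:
G = Rational(1, 20214) ≈ 4.9471e-5
Add(41450, Mul(-1, G)) = Add(41450, Mul(-1, Rational(1, 20214))) = Add(41450, Rational(-1, 20214)) = Rational(837870299, 20214)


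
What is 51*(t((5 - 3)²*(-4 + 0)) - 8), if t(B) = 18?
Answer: 510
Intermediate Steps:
51*(t((5 - 3)²*(-4 + 0)) - 8) = 51*(18 - 8) = 51*10 = 510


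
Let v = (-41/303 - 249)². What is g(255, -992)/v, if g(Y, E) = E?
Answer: -2846079/178076192 ≈ -0.015982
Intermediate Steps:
v = 5698438144/91809 (v = (-41*1/303 - 249)² = (-41/303 - 249)² = (-75488/303)² = 5698438144/91809 ≈ 62068.)
g(255, -992)/v = -992/5698438144/91809 = -992*91809/5698438144 = -2846079/178076192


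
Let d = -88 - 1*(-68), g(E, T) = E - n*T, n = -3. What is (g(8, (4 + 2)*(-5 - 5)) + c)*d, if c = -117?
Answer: 5780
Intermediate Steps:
g(E, T) = E + 3*T (g(E, T) = E - (-3)*T = E + 3*T)
d = -20 (d = -88 + 68 = -20)
(g(8, (4 + 2)*(-5 - 5)) + c)*d = ((8 + 3*((4 + 2)*(-5 - 5))) - 117)*(-20) = ((8 + 3*(6*(-10))) - 117)*(-20) = ((8 + 3*(-60)) - 117)*(-20) = ((8 - 180) - 117)*(-20) = (-172 - 117)*(-20) = -289*(-20) = 5780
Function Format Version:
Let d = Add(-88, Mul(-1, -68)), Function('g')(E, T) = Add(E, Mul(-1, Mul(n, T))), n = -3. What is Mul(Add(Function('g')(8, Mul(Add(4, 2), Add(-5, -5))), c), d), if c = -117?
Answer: 5780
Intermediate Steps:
Function('g')(E, T) = Add(E, Mul(3, T)) (Function('g')(E, T) = Add(E, Mul(-1, Mul(-3, T))) = Add(E, Mul(3, T)))
d = -20 (d = Add(-88, 68) = -20)
Mul(Add(Function('g')(8, Mul(Add(4, 2), Add(-5, -5))), c), d) = Mul(Add(Add(8, Mul(3, Mul(Add(4, 2), Add(-5, -5)))), -117), -20) = Mul(Add(Add(8, Mul(3, Mul(6, -10))), -117), -20) = Mul(Add(Add(8, Mul(3, -60)), -117), -20) = Mul(Add(Add(8, -180), -117), -20) = Mul(Add(-172, -117), -20) = Mul(-289, -20) = 5780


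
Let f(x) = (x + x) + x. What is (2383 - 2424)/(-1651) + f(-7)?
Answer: -34630/1651 ≈ -20.975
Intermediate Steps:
f(x) = 3*x (f(x) = 2*x + x = 3*x)
(2383 - 2424)/(-1651) + f(-7) = (2383 - 2424)/(-1651) + 3*(-7) = -41*(-1/1651) - 21 = 41/1651 - 21 = -34630/1651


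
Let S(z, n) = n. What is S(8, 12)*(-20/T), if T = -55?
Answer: 48/11 ≈ 4.3636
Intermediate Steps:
S(8, 12)*(-20/T) = 12*(-20/(-55)) = 12*(-20*(-1/55)) = 12*(4/11) = 48/11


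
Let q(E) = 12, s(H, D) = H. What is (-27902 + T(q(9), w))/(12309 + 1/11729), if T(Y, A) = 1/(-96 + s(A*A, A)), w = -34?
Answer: -346898299751/153034597720 ≈ -2.2668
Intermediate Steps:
T(Y, A) = 1/(-96 + A²) (T(Y, A) = 1/(-96 + A*A) = 1/(-96 + A²))
(-27902 + T(q(9), w))/(12309 + 1/11729) = (-27902 + 1/(-96 + (-34)²))/(12309 + 1/11729) = (-27902 + 1/(-96 + 1156))/(12309 + 1/11729) = (-27902 + 1/1060)/(144372262/11729) = (-27902 + 1/1060)*(11729/144372262) = -29576119/1060*11729/144372262 = -346898299751/153034597720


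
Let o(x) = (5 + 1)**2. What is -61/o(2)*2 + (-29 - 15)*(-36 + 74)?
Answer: -30157/18 ≈ -1675.4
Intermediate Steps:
o(x) = 36 (o(x) = 6**2 = 36)
-61/o(2)*2 + (-29 - 15)*(-36 + 74) = -61/36*2 + (-29 - 15)*(-36 + 74) = -61*1/36*2 - 44*38 = -61/36*2 - 1672 = -61/18 - 1672 = -30157/18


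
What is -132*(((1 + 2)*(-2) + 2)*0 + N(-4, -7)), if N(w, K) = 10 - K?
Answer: -2244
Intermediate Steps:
-132*(((1 + 2)*(-2) + 2)*0 + N(-4, -7)) = -132*(((1 + 2)*(-2) + 2)*0 + (10 - 1*(-7))) = -132*((3*(-2) + 2)*0 + (10 + 7)) = -132*((-6 + 2)*0 + 17) = -132*(-4*0 + 17) = -132*(0 + 17) = -132*17 = -2244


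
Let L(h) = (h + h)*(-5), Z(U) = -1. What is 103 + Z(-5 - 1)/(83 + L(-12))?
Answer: 20908/203 ≈ 103.00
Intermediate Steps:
L(h) = -10*h (L(h) = (2*h)*(-5) = -10*h)
103 + Z(-5 - 1)/(83 + L(-12)) = 103 - 1/(83 - 10*(-12)) = 103 - 1/(83 + 120) = 103 - 1/203 = 20908/203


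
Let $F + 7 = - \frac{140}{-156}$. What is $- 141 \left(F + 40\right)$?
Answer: $- \frac{62134}{13} \approx -4779.5$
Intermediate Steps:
$F = - \frac{238}{39}$ ($F = -7 - \frac{140}{-156} = -7 - - \frac{35}{39} = -7 + \frac{35}{39} = - \frac{238}{39} \approx -6.1026$)
$- 141 \left(F + 40\right) = - 141 \left(- \frac{238}{39} + 40\right) = \left(-141\right) \frac{1322}{39} = - \frac{62134}{13}$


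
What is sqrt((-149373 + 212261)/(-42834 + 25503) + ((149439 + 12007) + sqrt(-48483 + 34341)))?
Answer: sqrt(48491405557278 + 300363561*I*sqrt(14142))/17331 ≈ 401.8 + 0.14798*I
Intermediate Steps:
sqrt((-149373 + 212261)/(-42834 + 25503) + ((149439 + 12007) + sqrt(-48483 + 34341))) = sqrt(62888/(-17331) + (161446 + sqrt(-14142))) = sqrt(62888*(-1/17331) + (161446 + I*sqrt(14142))) = sqrt(-62888/17331 + (161446 + I*sqrt(14142))) = sqrt(2797957738/17331 + I*sqrt(14142))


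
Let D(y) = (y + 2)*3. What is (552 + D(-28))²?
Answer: 224676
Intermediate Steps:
D(y) = 6 + 3*y (D(y) = (2 + y)*3 = 6 + 3*y)
(552 + D(-28))² = (552 + (6 + 3*(-28)))² = (552 + (6 - 84))² = (552 - 78)² = 474² = 224676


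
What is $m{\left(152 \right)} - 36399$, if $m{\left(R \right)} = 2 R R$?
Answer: $9809$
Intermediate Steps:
$m{\left(R \right)} = 2 R^{2}$
$m{\left(152 \right)} - 36399 = 2 \cdot 152^{2} - 36399 = 2 \cdot 23104 - 36399 = 46208 - 36399 = 9809$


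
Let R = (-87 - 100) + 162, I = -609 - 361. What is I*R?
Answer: 24250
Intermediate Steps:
I = -970
R = -25 (R = -187 + 162 = -25)
I*R = -970*(-25) = 24250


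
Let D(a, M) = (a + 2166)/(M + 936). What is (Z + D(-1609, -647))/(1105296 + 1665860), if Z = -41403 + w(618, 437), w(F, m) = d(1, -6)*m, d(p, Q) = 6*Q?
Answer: -8255729/400432042 ≈ -0.020617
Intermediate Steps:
D(a, M) = (2166 + a)/(936 + M)
w(F, m) = -36*m (w(F, m) = (6*(-6))*m = -36*m)
Z = -57135 (Z = -41403 - 36*437 = -41403 - 15732 = -57135)
(Z + D(-1609, -647))/(1105296 + 1665860) = (-57135 + (2166 - 1609)/(936 - 647))/(1105296 + 1665860) = (-57135 + 557/289)/2771156 = (-57135 + (1/289)*557)*(1/2771156) = (-57135 + 557/289)*(1/2771156) = -16511458/289*1/2771156 = -8255729/400432042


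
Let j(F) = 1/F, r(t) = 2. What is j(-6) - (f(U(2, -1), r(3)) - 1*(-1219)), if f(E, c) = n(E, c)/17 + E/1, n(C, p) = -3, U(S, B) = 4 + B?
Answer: -124643/102 ≈ -1222.0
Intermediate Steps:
f(E, c) = -3/17 + E (f(E, c) = -3/17 + E/1 = -3*1/17 + E*1 = -3/17 + E)
j(-6) - (f(U(2, -1), r(3)) - 1*(-1219)) = 1/(-6) - ((-3/17 + (4 - 1)) - 1*(-1219)) = -1/6 - ((-3/17 + 3) + 1219) = -1/6 - (48/17 + 1219) = -1/6 - 1*20771/17 = -1/6 - 20771/17 = -124643/102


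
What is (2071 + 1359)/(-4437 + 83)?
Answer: -245/311 ≈ -0.78778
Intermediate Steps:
(2071 + 1359)/(-4437 + 83) = 3430/(-4354) = 3430*(-1/4354) = -245/311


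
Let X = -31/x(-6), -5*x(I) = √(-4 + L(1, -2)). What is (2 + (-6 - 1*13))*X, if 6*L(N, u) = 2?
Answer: 2635*I*√33/11 ≈ 1376.1*I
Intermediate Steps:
L(N, u) = ⅓ (L(N, u) = (⅙)*2 = ⅓)
x(I) = -I*√33/15 (x(I) = -√(-4 + ⅓)/5 = -I*√33/15)
X = -155*I*√33/11 (X = -31*5*I*√33/11 = -155*I*√33/11 ≈ -80.946*I)
(2 + (-6 - 1*13))*X = (2 + (-6 - 1*13))*(-155*I*√33/11) = (2 + (-6 - 13))*(-155*I*√33/11) = (2 - 19)*(-155*I*√33/11) = -(-2635)*I*√33/11 = 2635*I*√33/11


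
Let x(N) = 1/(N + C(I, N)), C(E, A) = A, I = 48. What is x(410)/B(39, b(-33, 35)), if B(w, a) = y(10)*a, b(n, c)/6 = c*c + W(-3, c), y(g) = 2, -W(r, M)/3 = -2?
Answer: 1/12113040 ≈ 8.2556e-8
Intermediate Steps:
W(r, M) = 6 (W(r, M) = -3*(-2) = 6)
x(N) = 1/(2*N) (x(N) = 1/(N + N) = 1/(2*N))
b(n, c) = 36 + 6*c**2 (b(n, c) = 6*(c*c + 6) = 6*(c**2 + 6) = 6*(6 + c**2) = 36 + 6*c**2)
B(w, a) = 2*a
x(410)/B(39, b(-33, 35)) = ((1/2)/410)/((2*(36 + 6*35**2))) = ((1/2)*(1/410))/((2*(36 + 6*1225))) = 1/(820*((2*(36 + 7350)))) = 1/(820*((2*7386))) = (1/820)/14772 = (1/820)*(1/14772) = 1/12113040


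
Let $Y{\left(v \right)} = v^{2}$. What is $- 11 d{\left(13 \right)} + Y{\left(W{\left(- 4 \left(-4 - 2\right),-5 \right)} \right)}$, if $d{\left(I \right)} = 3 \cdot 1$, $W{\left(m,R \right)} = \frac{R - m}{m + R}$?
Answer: $- \frac{11072}{361} \approx -30.67$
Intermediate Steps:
$W{\left(m,R \right)} = \frac{R - m}{R + m}$
$d{\left(I \right)} = 3$
$- 11 d{\left(13 \right)} + Y{\left(W{\left(- 4 \left(-4 - 2\right),-5 \right)} \right)} = \left(-11\right) 3 + \left(\frac{-5 - - 4 \left(-4 - 2\right)}{-5 - 4 \left(-4 - 2\right)}\right)^{2} = -33 + \left(\frac{-5 - \left(-4\right) \left(-6\right)}{-5 - -24}\right)^{2} = -33 + \left(\frac{-5 - 24}{-5 + 24}\right)^{2} = -33 + \left(\frac{-5 - 24}{19}\right)^{2} = -33 + \left(\frac{1}{19} \left(-29\right)\right)^{2} = -33 + \left(- \frac{29}{19}\right)^{2} = -33 + \frac{841}{361} = - \frac{11072}{361}$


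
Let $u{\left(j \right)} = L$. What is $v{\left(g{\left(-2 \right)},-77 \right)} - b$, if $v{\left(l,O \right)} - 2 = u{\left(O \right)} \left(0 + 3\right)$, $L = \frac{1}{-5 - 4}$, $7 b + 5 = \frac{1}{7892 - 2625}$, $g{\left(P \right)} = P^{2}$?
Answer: $\frac{37621}{15801} \approx 2.3809$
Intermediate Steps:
$b = - \frac{3762}{5267}$ ($b = - \frac{5}{7} + \frac{1}{7 \left(7892 - 2625\right)} = - \frac{5}{7} + \frac{1}{7 \cdot 5267} = - \frac{5}{7} + \frac{1}{7} \cdot \frac{1}{5267} = - \frac{5}{7} + \frac{1}{36869} = - \frac{3762}{5267} \approx -0.71426$)
$L = - \frac{1}{9}$ ($L = \frac{1}{-9} = - \frac{1}{9} \approx -0.11111$)
$u{\left(j \right)} = - \frac{1}{9}$
$v{\left(l,O \right)} = \frac{5}{3}$ ($v{\left(l,O \right)} = 2 - \frac{0 + 3}{9} = 2 - \frac{1}{3} = \frac{5}{3}$)
$v{\left(g{\left(-2 \right)},-77 \right)} - b = \frac{5}{3} - - \frac{3762}{5267} = \frac{5}{3} + \frac{3762}{5267} = \frac{37621}{15801}$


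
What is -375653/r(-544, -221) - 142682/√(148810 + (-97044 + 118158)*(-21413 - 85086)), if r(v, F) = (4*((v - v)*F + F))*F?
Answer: -375653/195364 + 71341*I*√562117769/562117769 ≈ -1.9228 + 3.009*I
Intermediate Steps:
r(v, F) = 4*F² (r(v, F) = (4*(0*F + F))*F = (4*(0 + F))*F = (4*F)*F = 4*F²)
-375653/r(-544, -221) - 142682/√(148810 + (-97044 + 118158)*(-21413 - 85086)) = -375653/(4*(-221)²) - 142682/√(148810 + (-97044 + 118158)*(-21413 - 85086)) = -375653/(4*48841) - 142682/√(148810 + 21114*(-106499)) = -375653/195364 - 142682/√(148810 - 2248619886) = -375653*1/195364 - 142682*(-I*√562117769/1124235538) = -375653/195364 - 142682*(-I*√562117769/1124235538) = -375653/195364 - (-71341)*I*√562117769/562117769 = -375653/195364 + 71341*I*√562117769/562117769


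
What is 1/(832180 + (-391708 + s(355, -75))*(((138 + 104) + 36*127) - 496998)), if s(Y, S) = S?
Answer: 1/192830156252 ≈ 5.1859e-12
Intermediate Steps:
1/(832180 + (-391708 + s(355, -75))*(((138 + 104) + 36*127) - 496998)) = 1/(832180 + (-391708 - 75)*(((138 + 104) + 36*127) - 496998)) = 1/(832180 - 391783*((242 + 4572) - 496998)) = 1/(832180 - 391783*(4814 - 496998)) = 1/(832180 - 391783*(-492184)) = 1/(832180 + 192829324072) = 1/192830156252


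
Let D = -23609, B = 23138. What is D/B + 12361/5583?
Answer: 154199771/129179454 ≈ 1.1937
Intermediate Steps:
D/B + 12361/5583 = -23609/23138 + 12361/5583 = 154199771/129179454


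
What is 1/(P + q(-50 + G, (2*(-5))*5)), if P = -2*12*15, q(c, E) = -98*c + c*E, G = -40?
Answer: 1/12960 ≈ 7.7161e-5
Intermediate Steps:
q(c, E) = -98*c + E*c
P = -360 (P = -24*15 = -360)
1/(P + q(-50 + G, (2*(-5))*5)) = 1/(-360 + (-50 - 40)*(-98 + (2*(-5))*5)) = 1/(-360 - 90*(-98 - 10*5)) = 1/(-360 - 90*(-98 - 50)) = 1/(-360 - 90*(-148)) = 1/(-360 + 13320) = 1/12960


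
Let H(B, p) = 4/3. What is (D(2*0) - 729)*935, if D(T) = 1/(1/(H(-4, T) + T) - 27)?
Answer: -14314663/21 ≈ -6.8165e+5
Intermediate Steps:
H(B, p) = 4/3 (H(B, p) = 4*(⅓) = 4/3)
D(T) = 1/(-27 + 1/(4/3 + T)) (D(T) = 1/(1/(4/3 + T) - 27) = 1/(-27 + 1/(4/3 + T)))
(D(2*0) - 729)*935 = ((-4 - 6*0)/(3*(35 + 27*(2*0))) - 729)*935 = ((-4 - 3*0)/(3*(35 + 27*0)) - 729)*935 = ((-4 + 0)/(3*(35 + 0)) - 729)*935 = ((⅓)*(-4)/35 - 729)*935 = ((⅓)*(1/35)*(-4) - 729)*935 = (-4/105 - 729)*935 = -76549/105*935 = -14314663/21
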